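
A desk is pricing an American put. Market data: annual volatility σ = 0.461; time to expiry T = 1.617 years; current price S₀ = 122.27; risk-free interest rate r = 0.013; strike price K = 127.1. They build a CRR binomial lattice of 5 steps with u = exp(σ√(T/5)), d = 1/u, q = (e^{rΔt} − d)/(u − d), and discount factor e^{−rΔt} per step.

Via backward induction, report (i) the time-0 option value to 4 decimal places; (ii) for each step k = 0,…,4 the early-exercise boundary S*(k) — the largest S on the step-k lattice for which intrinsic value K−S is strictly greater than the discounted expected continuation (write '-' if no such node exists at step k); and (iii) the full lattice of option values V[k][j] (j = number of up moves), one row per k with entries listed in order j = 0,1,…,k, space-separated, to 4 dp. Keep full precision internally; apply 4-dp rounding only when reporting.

price = 31.1494
boundary = - - - 55.6868 72.3783
tree:
31.1494
42.7767 16.8130
56.5772 25.8162 5.6427
71.4132 38.4447 10.1690 0.0000
84.2553 54.7217 18.3263 0.0000 0.0000
94.1359 71.4132 33.0272 0.0000 0.0000 0.0000

params: Δt=0.32340 u=1.29974 d=0.76939 q=0.44278 e^(-rΔt)=0.99580
t_5 payoffs: 94.1359 71.4132 33.0272 0.0000 0.0000 0.0000
t_4: node(4,0) S=42.8447 payoff=84.2553 vs cont=83.7221 → 84.2553 [stop]  node(4,1) S=72.3783 payoff=54.7217 vs cont=54.1885 → 54.7217 [stop]  node(4,2) S=122.2700 payoff=4.8300 vs cont=18.3263 → 18.3263 [wait]  node(4,3) S=206.5530 payoff=0.0000 vs cont=0.0000 → 0.0000 [wait]  node(4,4) S=348.9339 payoff=0.0000 vs cont=0.0000 → 0.0000 [wait]  ⇒ S*(4)=72.3783
t_3: node(3,0) S=55.6868 payoff=71.4132 vs cont=70.8799 → 71.4132 [stop]  node(3,1) S=94.0728 payoff=33.0272 vs cont=38.4447 → 38.4447 [wait]  node(3,2) S=158.9190 payoff=0.0000 vs cont=10.1690 → 10.1690 [wait]  node(3,3) S=268.4648 payoff=0.0000 vs cont=0.0000 → 0.0000 [wait]  ⇒ S*(3)=55.6868
t_2: node(2,0) S=72.3783 payoff=54.7217 vs cont=56.5772 → 56.5772 [wait]  node(2,1) S=122.2700 payoff=4.8300 vs cont=25.8162 → 25.8162 [wait]  node(2,2) S=206.5530 payoff=0.0000 vs cont=5.6427 → 5.6427 [wait]  ⇒ S*(2)=-
t_1: node(1,0) S=94.0728 payoff=33.0272 vs cont=42.7767 → 42.7767 [wait]  node(1,1) S=158.9190 payoff=0.0000 vs cont=16.8130 → 16.8130 [wait]  ⇒ S*(1)=-
t_0: node(0,0) S=122.2700 payoff=4.8300 vs cont=31.1494 → 31.1494 [wait]  ⇒ S*(0)=-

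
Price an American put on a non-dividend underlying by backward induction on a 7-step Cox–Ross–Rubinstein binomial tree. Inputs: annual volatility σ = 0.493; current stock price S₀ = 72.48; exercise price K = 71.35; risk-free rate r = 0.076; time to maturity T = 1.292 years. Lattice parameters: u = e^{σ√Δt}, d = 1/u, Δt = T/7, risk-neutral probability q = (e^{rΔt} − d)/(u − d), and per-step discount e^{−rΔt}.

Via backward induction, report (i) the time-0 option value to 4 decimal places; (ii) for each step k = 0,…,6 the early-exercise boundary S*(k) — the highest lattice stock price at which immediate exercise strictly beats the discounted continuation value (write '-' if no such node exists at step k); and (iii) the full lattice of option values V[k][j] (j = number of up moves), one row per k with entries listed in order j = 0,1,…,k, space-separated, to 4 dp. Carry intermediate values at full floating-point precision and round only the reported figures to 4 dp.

price = 12.7578
boundary = - - - 38.3942 31.0657 38.3942 47.4515
tree:
12.7578
18.0952 7.3587
24.8647 11.3039 3.3071
32.9558 16.8427 5.6443 0.8759
40.2843 24.1479 9.4351 1.7093 0.0000
46.2140 32.9558 15.3295 3.3358 0.0000 0.0000
51.0118 40.2843 23.8985 6.5100 0.0000 0.0000 0.0000
54.8938 46.2140 32.9558 12.7046 0.0000 0.0000 0.0000 0.0000

Δt=0.18457, u=1.23590, d=0.80913, q=0.48035, disc=e^(-rΔt)=0.98607
k=7 terminal: V=max(K-S,0) → 54.8938 46.2140 32.9558 12.7046 0.0000 0.0000 0.0000 0.0000
k=6: j=0 S=20.3382 intr=51.0118 cont=50.0179 V=51.0118[EX]; j=1 S=31.0657 intr=40.2843 cont=39.2904 V=40.2843[EX]; j=2 S=47.4515 intr=23.8985 cont=22.9047 V=23.8985[EX]; j=3 S=72.4800 intr=0.0000 cont=6.5100 V=6.5100[hold]; j=4 S=110.7100 intr=0.0000 cont=0.0000 V=0.0000[hold]; j=5 S=169.1045 intr=0.0000 cont=0.0000 V=0.0000[hold]; j=6 S=258.2996 intr=0.0000 cont=0.0000 V=0.0000[hold]  S*(6)=47.4515
k=5: j=0 S=25.1360 intr=46.2140 cont=45.2201 V=46.2140[EX]; j=1 S=38.3942 intr=32.9558 cont=31.9619 V=32.9558[EX]; j=2 S=58.6454 intr=12.7046 cont=15.3295 V=15.3295[hold]; j=3 S=89.5782 intr=0.0000 cont=3.3358 V=3.3358[hold]; j=4 S=136.8267 intr=0.0000 cont=0.0000 V=0.0000[hold]; j=5 S=208.9967 intr=0.0000 cont=0.0000 V=0.0000[hold]  S*(5)=38.3942
k=4: j=0 S=31.0657 intr=40.2843 cont=39.2904 V=40.2843[EX]; j=1 S=47.4515 intr=23.8985 cont=24.1479 V=24.1479[hold]; j=2 S=72.4800 intr=0.0000 cont=9.4351 V=9.4351[hold]; j=3 S=110.7100 intr=0.0000 cont=1.7093 V=1.7093[hold]; j=4 S=169.1045 intr=0.0000 cont=0.0000 V=0.0000[hold]  S*(4)=31.0657
k=3: j=0 S=38.3942 intr=32.9558 cont=32.0801 V=32.9558[EX]; j=1 S=58.6454 intr=12.7046 cont=16.8427 V=16.8427[hold]; j=2 S=89.5782 intr=0.0000 cont=5.6443 V=5.6443[hold]; j=3 S=136.8267 intr=0.0000 cont=0.8759 V=0.8759[hold]  S*(3)=38.3942
k=2: j=0 S=47.4515 intr=23.8985 cont=24.8647 V=24.8647[hold]; j=1 S=72.4800 intr=0.0000 cont=11.3039 V=11.3039[hold]; j=2 S=110.7100 intr=0.0000 cont=3.3071 V=3.3071[hold]  S*(2)=-
k=1: j=0 S=58.6454 intr=12.7046 cont=18.0952 V=18.0952[hold]; j=1 S=89.5782 intr=0.0000 cont=7.3587 V=7.3587[hold]  S*(1)=-
k=0: j=0 S=72.4800 intr=0.0000 cont=12.7578 V=12.7578[hold]  S*(0)=-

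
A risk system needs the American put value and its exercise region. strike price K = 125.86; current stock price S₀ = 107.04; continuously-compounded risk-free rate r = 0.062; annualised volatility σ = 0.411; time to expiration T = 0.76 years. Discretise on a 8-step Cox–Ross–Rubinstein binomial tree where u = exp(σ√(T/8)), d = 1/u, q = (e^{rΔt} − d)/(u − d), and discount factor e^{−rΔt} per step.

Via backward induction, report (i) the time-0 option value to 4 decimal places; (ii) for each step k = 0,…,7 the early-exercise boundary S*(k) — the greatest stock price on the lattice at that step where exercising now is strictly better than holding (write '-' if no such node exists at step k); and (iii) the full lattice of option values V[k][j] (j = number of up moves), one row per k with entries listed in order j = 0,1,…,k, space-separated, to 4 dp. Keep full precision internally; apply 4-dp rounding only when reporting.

price = 24.9824
boundary = - - 83.0834 73.1979 83.0834 73.1979 83.0834 94.3040
tree:
24.9824
33.2218 16.7625
42.7766 23.7408 9.7479
52.6621 32.4927 14.9760 4.4589
61.3714 42.7766 22.2489 7.6354 1.2278
69.0445 52.6621 31.6851 12.7586 2.4294 0.0000
75.8046 61.3714 42.7766 20.5966 4.8069 0.0000 0.0000
81.7604 69.0445 52.6621 31.5560 9.5114 0.0000 0.0000 0.0000
87.0075 75.8046 61.3714 42.7766 18.8200 0.0000 0.0000 0.0000 0.0000

Δt=0.09500, u=1.13505, d=0.88102, q=0.49163, disc=e^(-rΔt)=0.99413
k=8 terminal: V=max(K-S,0) → 87.0075 75.8046 61.3714 42.7766 18.8200 0.0000 0.0000 0.0000 0.0000
k=7: j=0 S=44.0996 intr=81.7604 cont=81.0212 V=81.7604[EX]; j=1 S=56.8155 intr=69.0445 cont=68.3054 V=69.0445[EX]; j=2 S=73.1979 intr=52.6621 cont=51.9230 V=52.6621[EX]; j=3 S=94.3040 intr=31.5560 cont=30.8168 V=31.5560[EX]; j=4 S=121.4960 intr=4.3640 cont=9.5114 V=9.5114[hold]; j=5 S=156.5286 intr=0.0000 cont=0.0000 V=0.0000[hold]; j=6 S=201.6626 intr=0.0000 cont=0.0000 V=0.0000[hold]; j=7 S=259.8108 intr=0.0000 cont=0.0000 V=0.0000[hold]  S*(7)=94.3040
k=6: j=0 S=50.0554 intr=75.8046 cont=75.0655 V=75.8046[EX]; j=1 S=64.4886 intr=61.3714 cont=60.6323 V=61.3714[EX]; j=2 S=83.0834 intr=42.7766 cont=42.0374 V=42.7766[EX]; j=3 S=107.0400 intr=18.8200 cont=20.5966 V=20.5966[hold]; j=4 S=137.9043 intr=0.0000 cont=4.8069 V=4.8069[hold]; j=5 S=177.6681 intr=0.0000 cont=0.0000 V=0.0000[hold]; j=6 S=228.8976 intr=0.0000 cont=0.0000 V=0.0000[hold]  S*(6)=83.0834
k=5: j=0 S=56.8155 intr=69.0445 cont=68.3054 V=69.0445[EX]; j=1 S=73.1979 intr=52.6621 cont=51.9230 V=52.6621[EX]; j=2 S=94.3040 intr=31.5560 cont=31.6851 V=31.6851[hold]; j=3 S=121.4960 intr=4.3640 cont=12.7586 V=12.7586[hold]; j=4 S=156.5286 intr=0.0000 cont=2.4294 V=2.4294[hold]; j=5 S=201.6626 intr=0.0000 cont=0.0000 V=0.0000[hold]  S*(5)=73.1979
k=4: j=0 S=64.4886 intr=61.3714 cont=60.6323 V=61.3714[EX]; j=1 S=83.0834 intr=42.7766 cont=42.1006 V=42.7766[EX]; j=2 S=107.0400 intr=18.8200 cont=22.2489 V=22.2489[hold]; j=3 S=137.9043 intr=0.0000 cont=7.6354 V=7.6354[hold]; j=4 S=177.6681 intr=0.0000 cont=1.2278 V=1.2278[hold]  S*(4)=83.0834
k=3: j=0 S=73.1979 intr=52.6621 cont=51.9230 V=52.6621[EX]; j=1 S=94.3040 intr=31.5560 cont=32.4927 V=32.4927[hold]; j=2 S=121.4960 intr=4.3640 cont=14.9760 V=14.9760[hold]; j=3 S=156.5286 intr=0.0000 cont=4.4589 V=4.4589[hold]  S*(3)=73.1979
k=2: j=0 S=83.0834 intr=42.7766 cont=42.4952 V=42.7766[EX]; j=1 S=107.0400 intr=18.8200 cont=23.7408 V=23.7408[hold]; j=2 S=137.9043 intr=0.0000 cont=9.7479 V=9.7479[hold]  S*(2)=83.0834
k=1: j=0 S=94.3040 intr=31.5560 cont=33.2218 V=33.2218[hold]; j=1 S=121.4960 intr=4.3640 cont=16.7625 V=16.7625[hold]  S*(1)=-
k=0: j=0 S=107.0400 intr=18.8200 cont=24.9824 V=24.9824[hold]  S*(0)=-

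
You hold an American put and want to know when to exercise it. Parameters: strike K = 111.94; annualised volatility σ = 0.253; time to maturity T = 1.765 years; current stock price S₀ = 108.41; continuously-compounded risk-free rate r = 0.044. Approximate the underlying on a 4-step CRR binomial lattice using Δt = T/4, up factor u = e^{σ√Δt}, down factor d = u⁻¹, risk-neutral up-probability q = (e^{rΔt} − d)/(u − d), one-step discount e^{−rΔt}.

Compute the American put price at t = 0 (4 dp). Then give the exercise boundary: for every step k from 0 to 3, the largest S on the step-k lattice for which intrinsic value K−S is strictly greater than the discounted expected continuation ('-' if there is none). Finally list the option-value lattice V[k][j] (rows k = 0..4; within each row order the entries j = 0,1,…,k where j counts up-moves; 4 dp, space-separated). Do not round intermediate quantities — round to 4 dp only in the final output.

params: Δt=0.44125 u=1.18301 d=0.84530 q=0.51614 e^(-rΔt)=0.98077
t_4 payoffs: 56.5897 34.4769 3.5300 0.0000 0.0000
t_3: node(3,0) S=65.4798 payoff=46.4602 vs cont=44.3078 → 46.4602 [stop]  node(3,1) S=91.6394 payoff=20.3006 vs cont=18.1483 → 20.3006 [stop]  node(3,2) S=128.2498 payoff=0.0000 vs cont=1.6752 → 1.6752 [wait]  node(3,3) S=179.4863 payoff=0.0000 vs cont=0.0000 → 0.0000 [wait]  ⇒ S*(3)=91.6394
t_2: node(2,0) S=77.4631 payoff=34.4769 vs cont=32.3246 → 34.4769 [stop]  node(2,1) S=108.4100 payoff=3.5300 vs cont=10.4819 → 10.4819 [wait]  node(2,2) S=151.7204 payoff=0.0000 vs cont=0.7950 → 0.7950 [wait]  ⇒ S*(2)=77.4631
t_1: node(1,0) S=91.6394 payoff=20.3006 vs cont=21.6674 → 21.6674 [wait]  node(1,1) S=128.2498 payoff=0.0000 vs cont=5.3767 → 5.3767 [wait]  ⇒ S*(1)=-
t_0: node(0,0) S=108.4100 payoff=3.5300 vs cont=13.0042 → 13.0042 [wait]  ⇒ S*(0)=-

price = 13.0042
boundary = - - 77.4631 91.6394
tree:
13.0042
21.6674 5.3767
34.4769 10.4819 0.7950
46.4602 20.3006 1.6752 0.0000
56.5897 34.4769 3.5300 0.0000 0.0000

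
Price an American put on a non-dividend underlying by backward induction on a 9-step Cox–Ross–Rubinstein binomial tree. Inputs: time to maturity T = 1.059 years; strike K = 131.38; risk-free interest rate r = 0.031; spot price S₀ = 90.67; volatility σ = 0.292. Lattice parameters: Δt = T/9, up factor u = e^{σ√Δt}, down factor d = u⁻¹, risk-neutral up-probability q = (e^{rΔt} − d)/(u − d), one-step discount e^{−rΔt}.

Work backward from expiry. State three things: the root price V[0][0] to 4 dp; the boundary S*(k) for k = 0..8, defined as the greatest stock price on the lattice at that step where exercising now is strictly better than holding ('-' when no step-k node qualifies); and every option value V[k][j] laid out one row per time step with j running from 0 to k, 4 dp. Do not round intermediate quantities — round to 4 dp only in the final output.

Δt=0.11767  u=1.10535  d=0.90469  q=0.49319  discount=0.99636
step 9 (expiry): payoffs max(K−S,0) = 94.5705 86.4061 76.4308 64.2430 49.3518 31.1578 8.9282 0.0000 0.0000 0.0000
step 8: (k=8,j=0): S=40.6874, (K−S)⁺=90.6926, hold=90.2142 ⇒ V=90.6926 exercise | (k=8,j=1): S=49.7120, (K−S)⁺=81.6680, hold=81.1897 ⇒ V=81.6680 exercise | (k=8,j=2): S=60.7382, (K−S)⁺=70.6418, hold=70.1635 ⇒ V=70.6418 exercise | (k=8,j=3): S=74.2100, (K−S)⁺=57.1700, hold=56.6916 ⇒ V=57.1700 exercise | (k=8,j=4): S=90.6700, (K−S)⁺=40.7100, hold=40.2316 ⇒ V=40.7100 exercise | (k=8,j=5): S=110.7808, (K−S)⁺=20.5992, hold=20.1208 ⇒ V=20.5992 exercise | (k=8,j=6): S=135.3522, (K−S)⁺=0.0000, hold=4.5084 ⇒ V=4.5084 continue | (k=8,j=7): S=165.3737, (K−S)⁺=0.0000, hold=0.0000 ⇒ V=0.0000 continue | (k=8,j=8): S=202.0539, (K−S)⁺=0.0000, hold=0.0000 ⇒ V=0.0000 continue  boundary S*=110.7808
step 7: (k=7,j=0): S=44.9739, (K−S)⁺=86.4061, hold=85.9278 ⇒ V=86.4061 exercise | (k=7,j=1): S=54.9492, (K−S)⁺=76.4308, hold=75.9525 ⇒ V=76.4308 exercise | (k=7,j=2): S=67.1370, (K−S)⁺=64.2430, hold=63.7646 ⇒ V=64.2430 exercise | (k=7,j=3): S=82.0282, (K−S)⁺=49.3518, hold=48.8734 ⇒ V=49.3518 exercise | (k=7,j=4): S=100.2222, (K−S)⁺=31.1578, hold=30.6794 ⇒ V=31.1578 exercise | (k=7,j=5): S=122.4518, (K−S)⁺=8.9282, hold=12.6173 ⇒ V=12.6173 continue | (k=7,j=6): S=149.6118, (K−S)⁺=0.0000, hold=2.2766 ⇒ V=2.2766 continue | (k=7,j=7): S=182.7961, (K−S)⁺=0.0000, hold=0.0000 ⇒ V=0.0000 continue  boundary S*=100.2222
step 6: (k=6,j=0): S=49.7120, (K−S)⁺=81.6680, hold=81.1897 ⇒ V=81.6680 exercise | (k=6,j=1): S=60.7382, (K−S)⁺=70.6418, hold=70.1635 ⇒ V=70.6418 exercise | (k=6,j=2): S=74.2100, (K−S)⁺=57.1700, hold=56.6916 ⇒ V=57.1700 exercise | (k=6,j=3): S=90.6700, (K−S)⁺=40.7100, hold=40.2316 ⇒ V=40.7100 exercise | (k=6,j=4): S=110.7808, (K−S)⁺=20.5992, hold=21.9336 ⇒ V=21.9336 continue | (k=6,j=5): S=135.3522, (K−S)⁺=0.0000, hold=7.4900 ⇒ V=7.4900 continue | (k=6,j=6): S=165.3737, (K−S)⁺=0.0000, hold=1.1496 ⇒ V=1.1496 continue  boundary S*=90.6700
step 5: (k=5,j=0): S=54.9492, (K−S)⁺=76.4308, hold=75.9525 ⇒ V=76.4308 exercise | (k=5,j=1): S=67.1370, (K−S)⁺=64.2430, hold=63.7646 ⇒ V=64.2430 exercise | (k=5,j=2): S=82.0282, (K−S)⁺=49.3518, hold=48.8734 ⇒ V=49.3518 exercise | (k=5,j=3): S=100.2222, (K−S)⁺=31.1578, hold=31.3351 ⇒ V=31.3351 continue | (k=5,j=4): S=122.4518, (K−S)⁺=8.9282, hold=14.7562 ⇒ V=14.7562 continue | (k=5,j=5): S=149.6118, (K−S)⁺=0.0000, hold=4.3471 ⇒ V=4.3471 continue  boundary S*=82.0282
step 4: (k=4,j=0): S=60.7382, (K−S)⁺=70.6418, hold=70.1635 ⇒ V=70.6418 exercise | (k=4,j=1): S=74.2100, (K−S)⁺=57.1700, hold=56.6916 ⇒ V=57.1700 exercise | (k=4,j=2): S=90.6700, (K−S)⁺=40.7100, hold=40.3188 ⇒ V=40.7100 exercise | (k=4,j=3): S=110.7808, (K−S)⁺=20.5992, hold=23.0742 ⇒ V=23.0742 continue | (k=4,j=4): S=135.3522, (K−S)⁺=0.0000, hold=9.5875 ⇒ V=9.5875 continue  boundary S*=90.6700
step 3: (k=3,j=0): S=67.1370, (K−S)⁺=64.2430, hold=63.7646 ⇒ V=64.2430 exercise | (k=3,j=1): S=82.0282, (K−S)⁺=49.3518, hold=48.8734 ⇒ V=49.3518 exercise | (k=3,j=2): S=100.2222, (K−S)⁺=31.1578, hold=31.8956 ⇒ V=31.8956 continue | (k=3,j=3): S=122.4518, (K−S)⁺=8.9282, hold=16.3629 ⇒ V=16.3629 continue  boundary S*=82.0282
step 2: (k=2,j=0): S=74.2100, (K−S)⁺=57.1700, hold=56.6916 ⇒ V=57.1700 exercise | (k=2,j=1): S=90.6700, (K−S)⁺=40.7100, hold=40.5942 ⇒ V=40.7100 exercise | (k=2,j=2): S=110.7808, (K−S)⁺=20.5992, hold=24.1468 ⇒ V=24.1468 continue  boundary S*=90.6700
step 1: (k=1,j=0): S=82.0282, (K−S)⁺=49.3518, hold=48.8734 ⇒ V=49.3518 exercise | (k=1,j=1): S=100.2222, (K−S)⁺=31.1578, hold=32.4227 ⇒ V=32.4227 continue  boundary S*=82.0282
step 0: (k=0,j=0): S=90.6700, (K−S)⁺=40.7100, hold=40.8532 ⇒ V=40.8532 continue  boundary S*=-

price = 40.8532
boundary = - 82.0282 90.6700 82.0282 90.6700 82.0282 90.6700 100.2222 110.7808
tree:
40.8532
49.3518 32.4227
57.1700 40.7100 24.1468
64.2430 49.3518 31.8956 16.3629
70.6418 57.1700 40.7100 23.0742 9.5875
76.4308 64.2430 49.3518 31.3351 14.7562 4.3471
81.6680 70.6418 57.1700 40.7100 21.9336 7.4900 1.1496
86.4061 76.4308 64.2430 49.3518 31.1578 12.6173 2.2766 0.0000
90.6926 81.6680 70.6418 57.1700 40.7100 20.5992 4.5084 0.0000 0.0000
94.5705 86.4061 76.4308 64.2430 49.3518 31.1578 8.9282 0.0000 0.0000 0.0000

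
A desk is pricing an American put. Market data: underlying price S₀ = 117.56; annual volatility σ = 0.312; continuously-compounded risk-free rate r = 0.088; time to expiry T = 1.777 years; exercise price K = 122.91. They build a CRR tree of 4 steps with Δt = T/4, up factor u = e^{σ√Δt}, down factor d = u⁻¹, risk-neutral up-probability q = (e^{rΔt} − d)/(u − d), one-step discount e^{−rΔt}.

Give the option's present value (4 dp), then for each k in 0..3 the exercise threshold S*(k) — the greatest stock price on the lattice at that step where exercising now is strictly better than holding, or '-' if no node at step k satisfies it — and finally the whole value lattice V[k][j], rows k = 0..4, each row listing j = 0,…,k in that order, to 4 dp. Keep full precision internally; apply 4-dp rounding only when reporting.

params: Δt=0.44425 u=1.23116 d=0.81224 q=0.54337 e^(-rΔt)=0.96166
t_4 payoffs: 71.7412 45.3509 5.3500 0.0000 0.0000
t_3: node(3,0) S=62.9969 payoff=59.9131 vs cont=55.2008 → 59.9131 [stop]  node(3,1) S=95.4874 payoff=27.4226 vs cont=22.7103 → 27.4226 [stop]  node(3,2) S=144.7348 payoff=0.0000 vs cont=2.3493 → 2.3493 [wait]  node(3,3) S=219.3815 payoff=0.0000 vs cont=0.0000 → 0.0000 [wait]  ⇒ S*(3)=95.4874
t_2: node(2,0) S=77.5591 payoff=45.3509 vs cont=40.6386 → 45.3509 [stop]  node(2,1) S=117.5600 payoff=5.3500 vs cont=13.2695 → 13.2695 [wait]  node(2,2) S=178.1913 payoff=0.0000 vs cont=1.0316 → 1.0316 [wait]  ⇒ S*(2)=77.5591
t_1: node(1,0) S=95.4874 payoff=27.4226 vs cont=26.8485 → 27.4226 [stop]  node(1,1) S=144.7348 payoff=0.0000 vs cont=6.3660 → 6.3660 [wait]  ⇒ S*(1)=95.4874
t_0: node(0,0) S=117.5600 payoff=5.3500 vs cont=15.3684 → 15.3684 [wait]  ⇒ S*(0)=-

price = 15.3684
boundary = - 95.4874 77.5591 95.4874
tree:
15.3684
27.4226 6.3660
45.3509 13.2695 1.0316
59.9131 27.4226 2.3493 0.0000
71.7412 45.3509 5.3500 0.0000 0.0000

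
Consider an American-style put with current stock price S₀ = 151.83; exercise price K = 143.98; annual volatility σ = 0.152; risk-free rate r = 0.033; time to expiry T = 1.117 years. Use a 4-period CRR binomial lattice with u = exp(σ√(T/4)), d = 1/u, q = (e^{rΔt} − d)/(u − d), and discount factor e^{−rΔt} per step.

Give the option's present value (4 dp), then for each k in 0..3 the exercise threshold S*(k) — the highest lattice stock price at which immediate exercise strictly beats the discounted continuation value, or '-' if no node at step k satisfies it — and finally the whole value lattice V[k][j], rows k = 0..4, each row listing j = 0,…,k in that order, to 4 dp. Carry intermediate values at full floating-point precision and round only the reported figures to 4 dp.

params: Δt=0.27925 u=1.08364 d=0.92282 q=0.53750 e^(-rΔt)=0.99083
t_4 payoffs: 33.8712 14.6826 0.0000 0.0000 0.0000
t_3: node(3,0) S=119.3180 payoff=24.6620 vs cont=23.3413 → 24.6620 [stop]  node(3,1) S=140.1115 payoff=3.8685 vs cont=6.7284 → 6.7284 [wait]  node(3,2) S=164.5286 payoff=0.0000 vs cont=0.0000 → 0.0000 [wait]  node(3,3) S=193.2009 payoff=0.0000 vs cont=0.0000 → 0.0000 [wait]  ⇒ S*(3)=119.3180
t_2: node(2,0) S=129.2974 payoff=14.6826 vs cont=14.8850 → 14.8850 [wait]  node(2,1) S=151.8300 payoff=0.0000 vs cont=3.0834 → 3.0834 [wait]  node(2,2) S=178.2893 payoff=0.0000 vs cont=0.0000 → 0.0000 [wait]  ⇒ S*(2)=-
t_1: node(1,0) S=140.1115 payoff=3.8685 vs cont=8.4633 → 8.4633 [wait]  node(1,1) S=164.5286 payoff=0.0000 vs cont=1.4130 → 1.4130 [wait]  ⇒ S*(1)=-
t_0: node(0,0) S=151.8300 payoff=0.0000 vs cont=4.6309 → 4.6309 [wait]  ⇒ S*(0)=-

price = 4.6309
boundary = - - - 119.3180
tree:
4.6309
8.4633 1.4130
14.8850 3.0834 0.0000
24.6620 6.7284 0.0000 0.0000
33.8712 14.6826 0.0000 0.0000 0.0000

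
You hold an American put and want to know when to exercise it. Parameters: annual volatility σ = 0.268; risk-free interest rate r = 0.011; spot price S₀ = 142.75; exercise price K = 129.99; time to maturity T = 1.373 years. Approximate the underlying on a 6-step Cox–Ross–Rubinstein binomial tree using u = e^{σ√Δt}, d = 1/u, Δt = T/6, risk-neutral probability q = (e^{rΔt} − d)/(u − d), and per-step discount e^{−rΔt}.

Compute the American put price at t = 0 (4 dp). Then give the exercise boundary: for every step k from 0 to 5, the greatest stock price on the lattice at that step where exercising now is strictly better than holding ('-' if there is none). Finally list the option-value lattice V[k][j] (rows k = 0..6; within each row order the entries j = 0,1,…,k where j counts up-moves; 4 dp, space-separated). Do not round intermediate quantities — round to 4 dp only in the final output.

Δt=0.22883, u=1.13678, d=0.87968, q=0.47780, disc=e^(-rΔt)=0.99749
k=6 terminal: V=max(K-S,0) → 63.8427 44.5096 19.5258 0.0000 0.0000 0.0000 0.0000
k=5: j=0 S=75.1950 intr=54.7950 cont=54.4682 V=54.7950[EX]; j=1 S=97.1726 intr=32.8174 cont=32.4906 V=32.8174[EX]; j=2 S=125.5737 intr=4.4163 cont=10.1708 V=10.1708[hold]; j=3 S=162.2757 intr=0.0000 cont=0.0000 V=0.0000[hold]; j=4 S=209.7047 intr=0.0000 cont=0.0000 V=0.0000[hold]; j=5 S=270.9961 intr=0.0000 cont=0.0000 V=0.0000[hold]  S*(5)=97.1726
k=4: j=0 S=85.4804 intr=44.5096 cont=44.1828 V=44.5096[EX]; j=1 S=110.4642 intr=19.5258 cont=21.9416 V=21.9416[hold]; j=2 S=142.7500 intr=0.0000 cont=5.2979 V=5.2979[hold]; j=3 S=184.4722 intr=0.0000 cont=0.0000 V=0.0000[hold]; j=4 S=238.3887 intr=0.0000 cont=0.0000 V=0.0000[hold]  S*(4)=85.4804
k=3: j=0 S=97.1726 intr=32.8174 cont=33.6419 V=33.6419[hold]; j=1 S=125.5737 intr=4.4163 cont=13.9542 V=13.9542[hold]; j=2 S=162.2757 intr=0.0000 cont=2.7596 V=2.7596[hold]; j=3 S=209.7047 intr=0.0000 cont=0.0000 V=0.0000[hold]  S*(3)=-
k=2: j=0 S=110.4642 intr=19.5258 cont=24.1743 V=24.1743[hold]; j=1 S=142.7500 intr=0.0000 cont=8.5838 V=8.5838[hold]; j=2 S=184.4722 intr=0.0000 cont=1.4375 V=1.4375[hold]  S*(2)=-
k=1: j=0 S=125.5737 intr=4.4163 cont=16.6832 V=16.6832[hold]; j=1 S=162.2757 intr=0.0000 cont=5.1563 V=5.1563[hold]  S*(1)=-
k=0: j=0 S=142.7500 intr=0.0000 cont=11.1476 V=11.1476[hold]  S*(0)=-

price = 11.1476
boundary = - - - - 85.4804 97.1726
tree:
11.1476
16.6832 5.1563
24.1743 8.5838 1.4375
33.6419 13.9542 2.7596 0.0000
44.5096 21.9416 5.2979 0.0000 0.0000
54.7950 32.8174 10.1708 0.0000 0.0000 0.0000
63.8427 44.5096 19.5258 0.0000 0.0000 0.0000 0.0000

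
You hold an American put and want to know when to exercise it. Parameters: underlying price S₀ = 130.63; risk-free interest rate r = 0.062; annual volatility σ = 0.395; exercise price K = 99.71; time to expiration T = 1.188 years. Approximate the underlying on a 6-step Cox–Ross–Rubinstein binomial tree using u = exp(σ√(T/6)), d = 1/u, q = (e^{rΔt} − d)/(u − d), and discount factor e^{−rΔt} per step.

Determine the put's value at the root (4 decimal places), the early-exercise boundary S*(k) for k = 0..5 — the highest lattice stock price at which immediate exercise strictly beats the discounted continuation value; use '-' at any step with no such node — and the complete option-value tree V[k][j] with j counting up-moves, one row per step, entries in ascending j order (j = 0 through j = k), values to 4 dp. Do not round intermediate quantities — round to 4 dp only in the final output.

Δt=0.19800, u=1.19216, d=0.83882, q=0.49113, disc=e^(-rΔt)=0.98780
k=6 terminal: V=max(K-S,0) → 54.2067 35.0390 7.7971 0.0000 0.0000 0.0000 0.0000
k=5: j=0 S=54.2471 intr=45.4629 cont=44.2464 V=45.4629[EX]; j=1 S=77.0980 intr=22.6120 cont=21.3955 V=22.6120[EX]; j=2 S=109.5745 intr=0.0000 cont=3.9193 V=3.9193[hold]; j=3 S=155.7314 intr=0.0000 cont=0.0000 V=0.0000[hold]; j=4 S=221.3313 intr=0.0000 cont=0.0000 V=0.0000[hold]; j=5 S=314.5643 intr=0.0000 cont=0.0000 V=0.0000[hold]  S*(5)=77.0980
k=4: j=0 S=64.6710 intr=35.0390 cont=33.8224 V=35.0390[EX]; j=1 S=91.9129 intr=7.7971 cont=13.2676 V=13.2676[hold]; j=2 S=130.6300 intr=0.0000 cont=1.9701 V=1.9701[hold]; j=3 S=185.6562 intr=0.0000 cont=0.0000 V=0.0000[hold]; j=4 S=263.8615 intr=0.0000 cont=0.0000 V=0.0000[hold]  S*(4)=64.6710
k=3: j=0 S=77.0980 intr=22.6120 cont=24.0494 V=24.0494[hold]; j=1 S=109.5745 intr=0.0000 cont=7.6249 V=7.6249[hold]; j=2 S=155.7314 intr=0.0000 cont=0.9903 V=0.9903[hold]; j=3 S=221.3313 intr=0.0000 cont=0.0000 V=0.0000[hold]  S*(3)=-
k=2: j=0 S=91.9129 intr=7.7971 cont=15.7878 V=15.7878[hold]; j=1 S=130.6300 intr=0.0000 cont=4.3132 V=4.3132[hold]; j=2 S=185.6562 intr=0.0000 cont=0.4978 V=0.4978[hold]  S*(2)=-
k=1: j=0 S=109.5745 intr=0.0000 cont=10.0284 V=10.0284[hold]; j=1 S=155.7314 intr=0.0000 cont=2.4096 V=2.4096[hold]  S*(1)=-
k=0: j=0 S=130.6300 intr=0.0000 cont=6.2099 V=6.2099[hold]  S*(0)=-

price = 6.2099
boundary = - - - - 64.6710 77.0980
tree:
6.2099
10.0284 2.4096
15.7878 4.3132 0.4978
24.0494 7.6249 0.9903 0.0000
35.0390 13.2676 1.9701 0.0000 0.0000
45.4629 22.6120 3.9193 0.0000 0.0000 0.0000
54.2067 35.0390 7.7971 0.0000 0.0000 0.0000 0.0000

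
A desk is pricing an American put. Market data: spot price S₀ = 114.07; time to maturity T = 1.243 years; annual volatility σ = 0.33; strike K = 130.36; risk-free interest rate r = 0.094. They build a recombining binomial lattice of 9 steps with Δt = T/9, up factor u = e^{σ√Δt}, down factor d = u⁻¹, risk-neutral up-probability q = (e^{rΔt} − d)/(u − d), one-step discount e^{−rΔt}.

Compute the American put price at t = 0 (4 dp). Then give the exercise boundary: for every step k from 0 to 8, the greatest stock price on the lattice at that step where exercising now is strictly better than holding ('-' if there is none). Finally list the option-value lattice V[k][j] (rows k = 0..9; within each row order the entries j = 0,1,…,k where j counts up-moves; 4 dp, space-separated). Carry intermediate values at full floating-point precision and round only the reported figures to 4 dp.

price = 20.9125
boundary = - - 89.2583 100.9044 89.2583 100.9044 89.2583 100.9044 114.0700
tree:
20.9125
29.7717 13.3400
41.1017 20.1628 7.4389
51.4036 29.4556 12.1753 3.2967
60.5165 41.1017 19.3120 5.9582 0.9471
68.5776 51.4036 29.4556 10.5257 1.9335 0.0694
75.7084 60.5165 41.1017 18.0195 3.9410 0.1473 0.0000
82.0161 68.5776 51.4036 29.4556 8.0198 0.3125 0.0000 0.0000
87.5958 75.7084 60.5165 41.1017 16.2900 0.6630 0.0000 0.0000 0.0000
92.5315 82.0161 68.5776 51.4036 29.4556 1.4066 0.0000 0.0000 0.0000 0.0000

Δt=0.13811  u=1.13048  d=0.88458  q=0.52252  discount=0.98710
step 9 (expiry): payoffs max(K−S,0) = 92.5315 82.0161 68.5776 51.4036 29.4556 1.4066 0.0000 0.0000 0.0000 0.0000
step 8: (k=8,j=0): S=42.7642, (K−S)⁺=87.5958, hold=85.9144 ⇒ V=87.5958 exercise | (k=8,j=1): S=54.6516, (K−S)⁺=75.7084, hold=74.0269 ⇒ V=75.7084 exercise | (k=8,j=2): S=69.8435, (K−S)⁺=60.5165, hold=58.8351 ⇒ V=60.5165 exercise | (k=8,j=3): S=89.2583, (K−S)⁺=41.1017, hold=39.4202 ⇒ V=41.1017 exercise | (k=8,j=4): S=114.0700, (K−S)⁺=16.2900, hold=14.6085 ⇒ V=16.2900 exercise | (k=8,j=5): S=145.7788, (K−S)⁺=0.0000, hold=0.6630 ⇒ V=0.6630 continue | (k=8,j=6): S=186.3018, (K−S)⁺=0.0000, hold=0.0000 ⇒ V=0.0000 continue | (k=8,j=7): S=238.0893, (K−S)⁺=0.0000, hold=0.0000 ⇒ V=0.0000 continue | (k=8,j=8): S=304.2724, (K−S)⁺=0.0000, hold=0.0000 ⇒ V=0.0000 continue  boundary S*=114.0700
step 7: (k=7,j=0): S=48.3439, (K−S)⁺=82.0161, hold=80.3346 ⇒ V=82.0161 exercise | (k=7,j=1): S=61.7824, (K−S)⁺=68.5776, hold=66.8962 ⇒ V=68.5776 exercise | (k=7,j=2): S=78.9564, (K−S)⁺=51.4036, hold=49.7222 ⇒ V=51.4036 exercise | (k=7,j=3): S=100.9044, (K−S)⁺=29.4556, hold=27.7742 ⇒ V=29.4556 exercise | (k=7,j=4): S=128.9534, (K−S)⁺=1.4066, hold=8.0198 ⇒ V=8.0198 continue | (k=7,j=5): S=164.7994, (K−S)⁺=0.0000, hold=0.3125 ⇒ V=0.3125 continue | (k=7,j=6): S=210.6097, (K−S)⁺=0.0000, hold=0.0000 ⇒ V=0.0000 continue | (k=7,j=7): S=269.1542, (K−S)⁺=0.0000, hold=0.0000 ⇒ V=0.0000 continue  boundary S*=100.9044
step 6: (k=6,j=0): S=54.6516, (K−S)⁺=75.7084, hold=74.0269 ⇒ V=75.7084 exercise | (k=6,j=1): S=69.8435, (K−S)⁺=60.5165, hold=58.8351 ⇒ V=60.5165 exercise | (k=6,j=2): S=89.2583, (K−S)⁺=41.1017, hold=39.4202 ⇒ V=41.1017 exercise | (k=6,j=3): S=114.0700, (K−S)⁺=16.2900, hold=18.0195 ⇒ V=18.0195 continue | (k=6,j=4): S=145.7788, (K−S)⁺=0.0000, hold=3.9410 ⇒ V=3.9410 continue | (k=6,j=5): S=186.3018, (K−S)⁺=0.0000, hold=0.1473 ⇒ V=0.1473 continue | (k=6,j=6): S=238.0893, (K−S)⁺=0.0000, hold=0.0000 ⇒ V=0.0000 continue  boundary S*=89.2583
step 5: (k=5,j=0): S=61.7824, (K−S)⁺=68.5776, hold=66.8962 ⇒ V=68.5776 exercise | (k=5,j=1): S=78.9564, (K−S)⁺=51.4036, hold=49.7222 ⇒ V=51.4036 exercise | (k=5,j=2): S=100.9044, (K−S)⁺=29.4556, hold=28.6662 ⇒ V=29.4556 exercise | (k=5,j=3): S=128.9534, (K−S)⁺=1.4066, hold=10.5257 ⇒ V=10.5257 continue | (k=5,j=4): S=164.7994, (K−S)⁺=0.0000, hold=1.9335 ⇒ V=1.9335 continue | (k=5,j=5): S=210.6097, (K−S)⁺=0.0000, hold=0.0694 ⇒ V=0.0694 continue  boundary S*=100.9044
step 4: (k=4,j=0): S=69.8435, (K−S)⁺=60.5165, hold=58.8351 ⇒ V=60.5165 exercise | (k=4,j=1): S=89.2583, (K−S)⁺=41.1017, hold=39.4202 ⇒ V=41.1017 exercise | (k=4,j=2): S=114.0700, (K−S)⁺=16.2900, hold=19.3120 ⇒ V=19.3120 continue | (k=4,j=3): S=145.7788, (K−S)⁺=0.0000, hold=5.9582 ⇒ V=5.9582 continue | (k=4,j=4): S=186.3018, (K−S)⁺=0.0000, hold=0.9471 ⇒ V=0.9471 continue  boundary S*=89.2583
step 3: (k=3,j=0): S=78.9564, (K−S)⁺=51.4036, hold=49.7222 ⇒ V=51.4036 exercise | (k=3,j=1): S=100.9044, (K−S)⁺=29.4556, hold=29.3328 ⇒ V=29.4556 exercise | (k=3,j=2): S=128.9534, (K−S)⁺=1.4066, hold=12.1753 ⇒ V=12.1753 continue | (k=3,j=3): S=164.7994, (K−S)⁺=0.0000, hold=3.2967 ⇒ V=3.2967 continue  boundary S*=100.9044
step 2: (k=2,j=0): S=89.2583, (K−S)⁺=41.1017, hold=39.4202 ⇒ V=41.1017 exercise | (k=2,j=1): S=114.0700, (K−S)⁺=16.2900, hold=20.1628 ⇒ V=20.1628 continue | (k=2,j=2): S=145.7788, (K−S)⁺=0.0000, hold=7.4389 ⇒ V=7.4389 continue  boundary S*=89.2583
step 1: (k=1,j=0): S=100.9044, (K−S)⁺=29.4556, hold=29.7717 ⇒ V=29.7717 continue | (k=1,j=1): S=128.9534, (K−S)⁺=1.4066, hold=13.3400 ⇒ V=13.3400 continue  boundary S*=-
step 0: (k=0,j=0): S=114.0700, (K−S)⁺=16.2900, hold=20.9125 ⇒ V=20.9125 continue  boundary S*=-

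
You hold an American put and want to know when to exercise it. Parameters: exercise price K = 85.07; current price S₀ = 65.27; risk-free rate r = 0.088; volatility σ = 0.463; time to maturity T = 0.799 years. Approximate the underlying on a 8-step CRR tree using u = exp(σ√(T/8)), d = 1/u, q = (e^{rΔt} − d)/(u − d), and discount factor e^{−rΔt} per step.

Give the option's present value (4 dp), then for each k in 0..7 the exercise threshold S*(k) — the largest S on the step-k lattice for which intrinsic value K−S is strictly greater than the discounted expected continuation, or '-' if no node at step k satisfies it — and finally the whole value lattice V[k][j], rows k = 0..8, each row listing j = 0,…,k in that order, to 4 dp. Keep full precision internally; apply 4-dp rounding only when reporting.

price = 21.7895
boundary = - 56.3854 48.7102 56.3854 48.7102 56.3854 65.2700 56.3854
tree:
21.7895
28.6846 15.1038
36.3598 21.2059 9.1122
42.9902 28.6846 13.9108 4.3511
48.7182 36.3598 20.4577 7.4414 1.2577
53.6664 42.9902 28.6846 12.3814 2.5052 0.0000
57.9411 48.7182 36.3598 19.8000 4.9902 0.0000 0.0000
61.6339 53.6664 42.9902 28.6846 9.9401 0.0000 0.0000 0.0000
64.8240 57.9411 48.7182 36.3598 19.8000 0.0000 0.0000 0.0000 0.0000

params: Δt=0.09988 u=1.15757 d=0.86388 q=0.49354 e^(-rΔt)=0.99125
t_8 payoffs: 64.8240 57.9411 48.7182 36.3598 19.8000 0.0000 0.0000 0.0000 0.0000
t_7: node(7,0) S=23.4361 payoff=61.6339 vs cont=60.8895 → 61.6339 [stop]  node(7,1) S=31.4036 payoff=53.6664 vs cont=52.9220 → 53.6664 [stop]  node(7,2) S=42.0798 payoff=42.9902 vs cont=42.2458 → 42.9902 [stop]  node(7,3) S=56.3854 payoff=28.6846 vs cont=27.9402 → 28.6846 [stop]  node(7,4) S=75.5545 payoff=9.5155 vs cont=9.9401 → 9.9401 [wait]  node(7,5) S=101.2404 payoff=0.0000 vs cont=0.0000 → 0.0000 [wait]  node(7,6) S=135.6587 payoff=0.0000 vs cont=0.0000 → 0.0000 [wait]  node(7,7) S=181.7780 payoff=0.0000 vs cont=0.0000 → 0.0000 [wait]  ⇒ S*(7)=56.3854
t_6: node(6,0) S=27.1289 payoff=57.9411 vs cont=57.1967 → 57.9411 [stop]  node(6,1) S=36.3518 payoff=48.7182 vs cont=47.9738 → 48.7182 [stop]  node(6,2) S=48.7102 payoff=36.3598 vs cont=35.6154 → 36.3598 [stop]  node(6,3) S=65.2700 payoff=19.8000 vs cont=19.2633 → 19.8000 [stop]  node(6,4) S=87.4595 payoff=0.0000 vs cont=4.9902 → 4.9902 [wait]  node(6,5) S=117.1928 payoff=0.0000 vs cont=0.0000 → 0.0000 [wait]  node(6,6) S=157.0343 payoff=0.0000 vs cont=0.0000 → 0.0000 [wait]  ⇒ S*(6)=65.2700
t_5: node(5,0) S=31.4036 payoff=53.6664 vs cont=52.9220 → 53.6664 [stop]  node(5,1) S=42.0798 payoff=42.9902 vs cont=42.2458 → 42.9902 [stop]  node(5,2) S=56.3854 payoff=28.6846 vs cont=27.9402 → 28.6846 [stop]  node(5,3) S=75.5545 payoff=9.5155 vs cont=12.3814 → 12.3814 [wait]  node(5,4) S=101.2404 payoff=0.0000 vs cont=2.5052 → 2.5052 [wait]  node(5,5) S=135.6587 payoff=0.0000 vs cont=0.0000 → 0.0000 [wait]  ⇒ S*(5)=56.3854
t_4: node(4,0) S=36.3518 payoff=48.7182 vs cont=47.9738 → 48.7182 [stop]  node(4,1) S=48.7102 payoff=36.3598 vs cont=35.6154 → 36.3598 [stop]  node(4,2) S=65.2700 payoff=19.8000 vs cont=20.4577 → 20.4577 [wait]  node(4,3) S=87.4595 payoff=0.0000 vs cont=7.4414 → 7.4414 [wait]  node(4,4) S=117.1928 payoff=0.0000 vs cont=1.2577 → 1.2577 [wait]  ⇒ S*(4)=48.7102
t_3: node(3,0) S=42.0798 payoff=42.9902 vs cont=42.2458 → 42.9902 [stop]  node(3,1) S=56.3854 payoff=28.6846 vs cont=28.2619 → 28.6846 [stop]  node(3,2) S=75.5545 payoff=9.5155 vs cont=13.9108 → 13.9108 [wait]  node(3,3) S=101.2404 payoff=0.0000 vs cont=4.3511 → 4.3511 [wait]  ⇒ S*(3)=56.3854
t_2: node(2,0) S=48.7102 payoff=36.3598 vs cont=35.6154 → 36.3598 [stop]  node(2,1) S=65.2700 payoff=19.8000 vs cont=21.2059 → 21.2059 [wait]  node(2,2) S=87.4595 payoff=0.0000 vs cont=9.1122 → 9.1122 [wait]  ⇒ S*(2)=48.7102
t_1: node(1,0) S=56.3854 payoff=28.6846 vs cont=28.6280 → 28.6846 [stop]  node(1,1) S=75.5545 payoff=9.5155 vs cont=15.1038 → 15.1038 [wait]  ⇒ S*(1)=56.3854
t_0: node(0,0) S=65.2700 payoff=19.8000 vs cont=21.7895 → 21.7895 [wait]  ⇒ S*(0)=-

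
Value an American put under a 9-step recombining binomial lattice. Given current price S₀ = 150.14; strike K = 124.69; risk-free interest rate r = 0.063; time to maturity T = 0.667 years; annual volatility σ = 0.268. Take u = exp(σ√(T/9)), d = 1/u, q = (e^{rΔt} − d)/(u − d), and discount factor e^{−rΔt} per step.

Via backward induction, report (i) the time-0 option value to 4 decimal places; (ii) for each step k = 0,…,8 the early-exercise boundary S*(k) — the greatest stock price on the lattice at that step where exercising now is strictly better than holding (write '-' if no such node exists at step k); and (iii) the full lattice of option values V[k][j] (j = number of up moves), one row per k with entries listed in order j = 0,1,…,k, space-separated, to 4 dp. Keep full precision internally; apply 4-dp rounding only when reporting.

Δt=0.07411, u=1.07569, d=0.92964, q=0.51381, disc=e^(-rΔt)=0.99534
k=9 terminal: V=max(K-S,0) → 46.8278 34.5956 20.4417 4.0643 0.0000 0.0000 0.0000 0.0000 0.0000 0.0000
k=8: j=0 S=83.7553 intr=40.9347 cont=40.3539 V=40.9347[EX]; j=1 S=96.9133 intr=27.7767 cont=27.1959 V=27.7767[EX]; j=2 S=112.1384 intr=12.5516 cont=11.9708 V=12.5516[EX]; j=3 S=129.7554 intr=0.0000 cont=1.9668 V=1.9668[hold]; j=4 S=150.1400 intr=0.0000 cont=0.0000 V=0.0000[hold]; j=5 S=173.7270 intr=0.0000 cont=0.0000 V=0.0000[hold]; j=6 S=201.0196 intr=0.0000 cont=0.0000 V=0.0000[hold]; j=7 S=232.5999 intr=0.0000 cont=0.0000 V=0.0000[hold]; j=8 S=269.1414 intr=0.0000 cont=0.0000 V=0.0000[hold]  S*(8)=112.1384
k=7: j=0 S=90.0944 intr=34.5956 cont=34.0148 V=34.5956[EX]; j=1 S=104.2483 intr=20.4417 cont=19.8609 V=20.4417[EX]; j=2 S=120.6257 intr=4.0643 cont=7.0799 V=7.0799[hold]; j=3 S=139.5760 intr=0.0000 cont=0.9518 V=0.9518[hold]; j=4 S=161.5035 intr=0.0000 cont=0.0000 V=0.0000[hold]; j=5 S=186.8758 intr=0.0000 cont=0.0000 V=0.0000[hold]; j=6 S=216.2340 intr=0.0000 cont=0.0000 V=0.0000[hold]; j=7 S=250.2044 intr=0.0000 cont=0.0000 V=0.0000[hold]  S*(7)=104.2483
k=6: j=0 S=96.9133 intr=27.7767 cont=27.1959 V=27.7767[EX]; j=1 S=112.1384 intr=12.5516 cont=13.5130 V=13.5130[hold]; j=2 S=129.7554 intr=0.0000 cont=3.9129 V=3.9129[hold]; j=3 S=150.1400 intr=0.0000 cont=0.4606 V=0.4606[hold]; j=4 S=173.7270 intr=0.0000 cont=0.0000 V=0.0000[hold]; j=5 S=201.0196 intr=0.0000 cont=0.0000 V=0.0000[hold]; j=6 S=232.5999 intr=0.0000 cont=0.0000 V=0.0000[hold]  S*(6)=96.9133
k=5: j=0 S=104.2483 intr=20.4417 cont=20.3526 V=20.4417[EX]; j=1 S=120.6257 intr=4.0643 cont=8.5404 V=8.5404[hold]; j=2 S=139.5760 intr=0.0000 cont=2.1291 V=2.1291[hold]; j=3 S=161.5035 intr=0.0000 cont=0.2229 V=0.2229[hold]; j=4 S=186.8758 intr=0.0000 cont=0.0000 V=0.0000[hold]; j=5 S=216.2340 intr=0.0000 cont=0.0000 V=0.0000[hold]  S*(5)=104.2483
k=4: j=0 S=112.1384 intr=12.5516 cont=14.2599 V=14.2599[hold]; j=1 S=129.7554 intr=0.0000 cont=5.2217 V=5.2217[hold]; j=2 S=150.1400 intr=0.0000 cont=1.1443 V=1.1443[hold]; j=3 S=173.7270 intr=0.0000 cont=0.1079 V=0.1079[hold]; j=4 S=201.0196 intr=0.0000 cont=0.0000 V=0.0000[hold]  S*(4)=-
k=3: j=0 S=120.6257 intr=4.0643 cont=9.5712 V=9.5712[hold]; j=1 S=139.5760 intr=0.0000 cont=3.1121 V=3.1121[hold]; j=2 S=161.5035 intr=0.0000 cont=0.6089 V=0.6089[hold]; j=3 S=186.8758 intr=0.0000 cont=0.0522 V=0.0522[hold]  S*(3)=-
k=2: j=0 S=129.7554 intr=0.0000 cont=6.2233 V=6.2233[hold]; j=1 S=150.1400 intr=0.0000 cont=1.8174 V=1.8174[hold]; j=2 S=173.7270 intr=0.0000 cont=0.3214 V=0.3214[hold]  S*(2)=-
k=1: j=0 S=139.5760 intr=0.0000 cont=3.9411 V=3.9411[hold]; j=1 S=161.5035 intr=0.0000 cont=1.0439 V=1.0439[hold]  S*(1)=-
k=0: j=0 S=150.1400 intr=0.0000 cont=2.4410 V=2.4410[hold]  S*(0)=-

price = 2.4410
boundary = - - - - - 104.2483 96.9133 104.2483 112.1384
tree:
2.4410
3.9411 1.0439
6.2233 1.8174 0.3214
9.5712 3.1121 0.6089 0.0522
14.2599 5.2217 1.1443 0.1079 0.0000
20.4417 8.5404 2.1291 0.2229 0.0000 0.0000
27.7767 13.5130 3.9129 0.4606 0.0000 0.0000 0.0000
34.5956 20.4417 7.0799 0.9518 0.0000 0.0000 0.0000 0.0000
40.9347 27.7767 12.5516 1.9668 0.0000 0.0000 0.0000 0.0000 0.0000
46.8278 34.5956 20.4417 4.0643 0.0000 0.0000 0.0000 0.0000 0.0000 0.0000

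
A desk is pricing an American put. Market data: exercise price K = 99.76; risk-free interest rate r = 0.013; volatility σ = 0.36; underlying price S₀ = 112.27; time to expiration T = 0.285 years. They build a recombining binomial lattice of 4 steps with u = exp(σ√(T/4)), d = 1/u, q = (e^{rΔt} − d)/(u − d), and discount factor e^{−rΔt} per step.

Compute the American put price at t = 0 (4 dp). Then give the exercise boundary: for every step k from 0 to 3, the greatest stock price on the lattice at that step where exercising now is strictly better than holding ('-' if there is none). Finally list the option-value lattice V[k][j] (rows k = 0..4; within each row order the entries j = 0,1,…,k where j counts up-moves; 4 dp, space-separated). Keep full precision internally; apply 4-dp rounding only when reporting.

Δt=0.07125  u=1.10086  d=0.90838  q=0.48081  discount=0.99907
step 4 (expiry): payoffs max(K−S,0) = 23.3180 7.1202 0.0000 0.0000 0.0000
step 3: (k=3,j=0): S=84.1521, (K−S)⁺=15.6079, hold=15.5156 ⇒ V=15.6079 exercise | (k=3,j=1): S=101.9837, (K−S)⁺=0.0000, hold=3.6933 ⇒ V=3.6933 continue | (k=3,j=2): S=123.5938, (K−S)⁺=0.0000, hold=0.0000 ⇒ V=0.0000 continue | (k=3,j=3): S=149.7830, (K−S)⁺=0.0000, hold=0.0000 ⇒ V=0.0000 continue  boundary S*=84.1521
step 2: (k=2,j=0): S=92.6398, (K−S)⁺=7.1202, hold=9.8701 ⇒ V=9.8701 continue | (k=2,j=1): S=112.2700, (K−S)⁺=0.0000, hold=1.9158 ⇒ V=1.9158 continue | (k=2,j=2): S=136.0597, (K−S)⁺=0.0000, hold=0.0000 ⇒ V=0.0000 continue  boundary S*=-
step 1: (k=1,j=0): S=101.9837, (K−S)⁺=0.0000, hold=6.0400 ⇒ V=6.0400 continue | (k=1,j=1): S=123.5938, (K−S)⁺=0.0000, hold=0.9937 ⇒ V=0.9937 continue  boundary S*=-
step 0: (k=0,j=0): S=112.2700, (K−S)⁺=0.0000, hold=3.6103 ⇒ V=3.6103 continue  boundary S*=-

price = 3.6103
boundary = - - - 84.1521
tree:
3.6103
6.0400 0.9937
9.8701 1.9158 0.0000
15.6079 3.6933 0.0000 0.0000
23.3180 7.1202 0.0000 0.0000 0.0000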